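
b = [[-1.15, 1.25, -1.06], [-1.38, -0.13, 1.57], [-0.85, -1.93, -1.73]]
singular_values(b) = [2.82, 2.01, 1.96]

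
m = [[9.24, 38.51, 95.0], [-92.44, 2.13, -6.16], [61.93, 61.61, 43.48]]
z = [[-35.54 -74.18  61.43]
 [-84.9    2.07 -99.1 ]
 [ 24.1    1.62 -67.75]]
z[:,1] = [-74.18, 2.07, 1.62]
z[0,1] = -74.18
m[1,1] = 2.13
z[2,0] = 24.1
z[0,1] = -74.18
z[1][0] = -84.9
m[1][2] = -6.16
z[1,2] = -99.1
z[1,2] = -99.1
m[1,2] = -6.16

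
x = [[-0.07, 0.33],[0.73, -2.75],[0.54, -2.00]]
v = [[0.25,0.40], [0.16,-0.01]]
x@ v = [[0.04, -0.03], [-0.26, 0.32], [-0.18, 0.24]]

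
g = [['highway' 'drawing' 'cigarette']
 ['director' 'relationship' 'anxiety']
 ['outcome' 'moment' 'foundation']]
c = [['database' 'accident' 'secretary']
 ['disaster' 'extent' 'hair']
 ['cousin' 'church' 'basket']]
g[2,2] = 'foundation'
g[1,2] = 'anxiety'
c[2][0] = 'cousin'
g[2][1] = 'moment'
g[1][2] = 'anxiety'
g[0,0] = 'highway'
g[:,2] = ['cigarette', 'anxiety', 'foundation']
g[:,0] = ['highway', 'director', 'outcome']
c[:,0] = ['database', 'disaster', 'cousin']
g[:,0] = ['highway', 'director', 'outcome']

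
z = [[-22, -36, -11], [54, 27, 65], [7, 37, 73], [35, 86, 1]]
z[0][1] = -36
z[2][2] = 73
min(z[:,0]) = -22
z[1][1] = 27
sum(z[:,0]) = 74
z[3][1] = 86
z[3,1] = 86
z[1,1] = 27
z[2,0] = 7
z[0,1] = -36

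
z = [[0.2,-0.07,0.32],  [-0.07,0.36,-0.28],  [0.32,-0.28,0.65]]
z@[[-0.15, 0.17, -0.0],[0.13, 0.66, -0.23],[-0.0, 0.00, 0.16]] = [[-0.04,-0.01,0.07], [0.06,0.23,-0.13], [-0.08,-0.13,0.17]]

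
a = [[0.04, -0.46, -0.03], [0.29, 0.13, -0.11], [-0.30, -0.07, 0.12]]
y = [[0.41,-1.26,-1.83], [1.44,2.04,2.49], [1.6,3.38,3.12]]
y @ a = [[0.20, -0.22, -0.09],[-0.10, -0.57, 0.03],[0.11, -0.52, -0.05]]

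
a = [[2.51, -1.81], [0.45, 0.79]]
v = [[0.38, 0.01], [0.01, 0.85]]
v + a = [[2.89, -1.80], [0.46, 1.64]]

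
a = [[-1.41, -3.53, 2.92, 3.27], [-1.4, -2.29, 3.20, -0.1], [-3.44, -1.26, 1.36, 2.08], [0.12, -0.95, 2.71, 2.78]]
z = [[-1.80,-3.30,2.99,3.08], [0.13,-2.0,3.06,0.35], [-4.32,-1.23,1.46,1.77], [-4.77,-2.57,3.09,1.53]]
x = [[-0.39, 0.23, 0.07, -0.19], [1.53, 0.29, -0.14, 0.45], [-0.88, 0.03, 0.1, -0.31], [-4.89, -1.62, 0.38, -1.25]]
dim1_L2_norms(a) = [5.8, 4.18, 4.43, 4.0]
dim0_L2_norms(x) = [5.21, 1.66, 0.42, 1.38]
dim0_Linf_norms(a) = [3.44, 3.53, 3.2, 3.27]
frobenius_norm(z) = 10.62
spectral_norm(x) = 5.63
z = a + x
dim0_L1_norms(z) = [11.02, 9.1, 10.6, 6.73]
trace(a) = 0.44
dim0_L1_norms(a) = [6.37, 8.03, 10.19, 8.23]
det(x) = 0.00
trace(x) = -1.25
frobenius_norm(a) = 9.31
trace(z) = -0.81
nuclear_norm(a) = 15.01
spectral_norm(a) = 8.42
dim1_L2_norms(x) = [0.5, 1.63, 0.94, 5.31]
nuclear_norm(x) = 6.16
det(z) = -16.72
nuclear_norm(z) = 15.48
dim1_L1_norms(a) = [11.13, 6.99, 8.14, 6.56]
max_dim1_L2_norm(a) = 5.8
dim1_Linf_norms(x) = [0.39, 1.53, 0.88, 4.89]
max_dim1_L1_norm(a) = 11.13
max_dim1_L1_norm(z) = 11.96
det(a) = 75.35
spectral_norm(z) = 9.81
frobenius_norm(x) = 5.66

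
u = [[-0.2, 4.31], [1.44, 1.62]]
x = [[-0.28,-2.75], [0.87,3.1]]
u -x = [[0.08, 7.06], [0.57, -1.48]]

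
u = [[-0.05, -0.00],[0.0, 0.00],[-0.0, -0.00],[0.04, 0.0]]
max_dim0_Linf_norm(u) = 0.05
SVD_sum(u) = [[-0.05, 0.0], [0.00, 0.0], [0.0, 0.00], [0.04, 0.0]] + [[0.00, 0.0], [0.00, 0.0], [0.00, 0.00], [0.00, 0.0]]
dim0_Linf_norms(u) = [0.05, 0.0]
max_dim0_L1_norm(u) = 0.09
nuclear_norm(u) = 0.06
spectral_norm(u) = 0.06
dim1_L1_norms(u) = [0.05, 0.0, 0.0, 0.04]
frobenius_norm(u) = 0.06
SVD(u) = [[-0.78,  0.00], [0.0,  1.0], [0.0,  0.0], [0.62,  0.0]] @ diag([0.06403124237432849, 0.0]) @ [[1.0, 0.00],[0.0, 1.00]]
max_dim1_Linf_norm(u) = 0.05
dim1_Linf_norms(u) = [0.05, 0.0, 0.0, 0.04]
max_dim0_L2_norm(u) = 0.06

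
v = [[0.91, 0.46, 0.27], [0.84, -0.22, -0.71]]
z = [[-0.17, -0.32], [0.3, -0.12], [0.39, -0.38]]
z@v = [[-0.42,  -0.01,  0.18], [0.17,  0.16,  0.17], [0.04,  0.26,  0.38]]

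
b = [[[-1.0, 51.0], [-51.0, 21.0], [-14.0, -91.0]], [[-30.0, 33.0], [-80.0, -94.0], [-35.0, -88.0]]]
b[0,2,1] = -91.0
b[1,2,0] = -35.0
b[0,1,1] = 21.0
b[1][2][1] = -88.0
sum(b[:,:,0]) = -211.0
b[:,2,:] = [[-14.0, -91.0], [-35.0, -88.0]]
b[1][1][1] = -94.0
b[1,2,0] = -35.0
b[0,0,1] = 51.0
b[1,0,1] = 33.0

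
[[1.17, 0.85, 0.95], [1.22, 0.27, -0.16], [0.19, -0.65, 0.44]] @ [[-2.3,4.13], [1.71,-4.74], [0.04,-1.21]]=[[-1.20, -0.35], [-2.35, 3.95], [-1.53, 3.33]]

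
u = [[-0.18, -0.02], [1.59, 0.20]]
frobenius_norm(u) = 1.61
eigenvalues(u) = [-0.06, 0.08]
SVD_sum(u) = [[-0.18, -0.02], [1.59, 0.2]] + [[-0.00, 0.00], [-0.00, 0.00]]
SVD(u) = [[-0.11, 0.99], [0.99, 0.11]] @ diag([1.6127285009308412, 0.0026042821203790673]) @ [[0.99, 0.12], [-0.12, 0.99]]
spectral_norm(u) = 1.61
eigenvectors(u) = [[-0.16, 0.08], [0.99, -1.00]]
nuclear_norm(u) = 1.62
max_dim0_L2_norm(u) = 1.6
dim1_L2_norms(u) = [0.18, 1.6]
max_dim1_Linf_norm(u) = 1.59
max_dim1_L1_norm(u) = 1.79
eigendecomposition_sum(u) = [[-0.11, -0.01],[0.67, 0.05]] + [[-0.07,-0.01], [0.92,0.15]]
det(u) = -0.00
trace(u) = 0.02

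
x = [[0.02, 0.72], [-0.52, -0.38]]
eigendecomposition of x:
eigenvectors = [[0.76+0.00j, (0.76-0j)], [-0.21+0.61j, (-0.21-0.61j)]]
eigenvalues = [(-0.18+0.58j), (-0.18-0.58j)]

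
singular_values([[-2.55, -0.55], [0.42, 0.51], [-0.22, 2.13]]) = [2.71, 2.12]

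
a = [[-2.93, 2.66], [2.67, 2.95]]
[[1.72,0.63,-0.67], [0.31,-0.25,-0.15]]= a @ [[-0.27,-0.16,0.10], [0.35,0.06,-0.14]]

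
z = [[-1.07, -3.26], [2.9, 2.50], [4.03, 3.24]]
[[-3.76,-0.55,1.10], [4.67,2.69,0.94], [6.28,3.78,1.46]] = z@[[0.86, 1.09, 0.86],[0.87, -0.19, -0.62]]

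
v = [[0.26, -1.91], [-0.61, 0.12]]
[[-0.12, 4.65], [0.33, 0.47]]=v @ [[-0.55, -1.29], [-0.01, -2.61]]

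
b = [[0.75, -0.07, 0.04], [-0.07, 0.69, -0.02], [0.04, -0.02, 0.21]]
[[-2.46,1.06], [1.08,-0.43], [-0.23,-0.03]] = b@[[-3.14, 1.39],[1.23, -0.49],[-0.36, -0.45]]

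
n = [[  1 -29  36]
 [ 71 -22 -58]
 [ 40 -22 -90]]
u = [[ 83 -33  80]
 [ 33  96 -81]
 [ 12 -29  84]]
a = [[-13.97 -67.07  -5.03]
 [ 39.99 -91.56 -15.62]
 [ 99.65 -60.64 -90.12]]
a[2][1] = -60.64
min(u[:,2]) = -81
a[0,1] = -67.07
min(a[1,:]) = -91.56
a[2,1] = -60.64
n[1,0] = 71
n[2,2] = -90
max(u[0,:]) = 83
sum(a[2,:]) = -51.11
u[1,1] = 96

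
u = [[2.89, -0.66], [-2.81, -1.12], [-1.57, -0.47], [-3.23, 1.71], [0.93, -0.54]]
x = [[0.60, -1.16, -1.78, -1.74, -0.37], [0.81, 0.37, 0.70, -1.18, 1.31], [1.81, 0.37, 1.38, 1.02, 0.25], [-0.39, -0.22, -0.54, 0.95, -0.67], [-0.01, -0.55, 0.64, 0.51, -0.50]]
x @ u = [[13.06, -1.04], [5.23, -4.00], [-1.04, -0.65], [-3.35, 2.74], [-1.60, 1.46]]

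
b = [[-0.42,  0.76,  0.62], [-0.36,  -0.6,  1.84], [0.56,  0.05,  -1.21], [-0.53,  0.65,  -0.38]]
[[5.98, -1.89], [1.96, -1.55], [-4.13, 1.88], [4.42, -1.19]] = b @[[-4.34,1.73], [4.18,-0.88], [1.58,-0.79]]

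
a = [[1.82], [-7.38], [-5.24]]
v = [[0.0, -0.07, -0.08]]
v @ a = [[0.94]]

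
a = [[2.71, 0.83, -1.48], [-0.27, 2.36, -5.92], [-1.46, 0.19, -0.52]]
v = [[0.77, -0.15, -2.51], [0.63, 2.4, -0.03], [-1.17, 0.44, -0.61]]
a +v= [[3.48, 0.68, -3.99],[0.36, 4.76, -5.95],[-2.63, 0.63, -1.13]]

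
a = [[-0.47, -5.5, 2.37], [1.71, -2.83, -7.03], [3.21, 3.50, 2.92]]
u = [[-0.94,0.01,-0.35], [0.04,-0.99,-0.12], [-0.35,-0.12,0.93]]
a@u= [[-0.61, 5.16, 3.03], [0.74, 3.66, -6.80], [-3.90, -3.78, 1.17]]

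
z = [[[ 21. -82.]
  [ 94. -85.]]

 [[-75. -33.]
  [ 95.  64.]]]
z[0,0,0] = 21.0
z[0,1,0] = 94.0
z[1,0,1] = -33.0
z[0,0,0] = 21.0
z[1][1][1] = 64.0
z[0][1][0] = 94.0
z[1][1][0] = 95.0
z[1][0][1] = -33.0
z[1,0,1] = -33.0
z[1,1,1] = 64.0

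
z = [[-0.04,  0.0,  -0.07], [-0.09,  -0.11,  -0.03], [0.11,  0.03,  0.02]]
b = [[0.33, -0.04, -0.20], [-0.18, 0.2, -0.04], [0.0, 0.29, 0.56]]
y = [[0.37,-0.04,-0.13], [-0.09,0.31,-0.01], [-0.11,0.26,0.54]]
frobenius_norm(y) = 0.79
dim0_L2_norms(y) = [0.4, 0.41, 0.56]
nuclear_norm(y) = 1.27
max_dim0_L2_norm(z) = 0.15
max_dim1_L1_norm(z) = 0.23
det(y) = 0.06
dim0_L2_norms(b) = [0.38, 0.35, 0.6]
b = z + y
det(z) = -0.00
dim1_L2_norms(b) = [0.39, 0.27, 0.63]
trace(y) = 1.22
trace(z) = -0.13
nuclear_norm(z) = 0.30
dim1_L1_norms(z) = [0.11, 0.23, 0.16]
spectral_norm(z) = 0.18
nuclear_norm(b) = 1.23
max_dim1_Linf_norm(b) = 0.56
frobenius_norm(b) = 0.79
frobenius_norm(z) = 0.20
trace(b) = 1.09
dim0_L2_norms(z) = [0.15, 0.11, 0.08]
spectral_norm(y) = 0.67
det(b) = 0.05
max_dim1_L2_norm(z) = 0.15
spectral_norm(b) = 0.68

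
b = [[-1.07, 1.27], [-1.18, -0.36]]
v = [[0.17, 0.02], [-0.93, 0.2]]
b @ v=[[-1.36, 0.23], [0.13, -0.1]]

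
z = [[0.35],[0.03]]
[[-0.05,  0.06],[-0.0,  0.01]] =z @ [[-0.15, 0.17]]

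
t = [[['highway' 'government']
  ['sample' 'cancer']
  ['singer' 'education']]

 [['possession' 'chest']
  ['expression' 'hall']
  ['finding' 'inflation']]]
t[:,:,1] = [['government', 'cancer', 'education'], ['chest', 'hall', 'inflation']]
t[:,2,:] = [['singer', 'education'], ['finding', 'inflation']]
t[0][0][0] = 'highway'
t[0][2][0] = 'singer'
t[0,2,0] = 'singer'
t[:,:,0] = [['highway', 'sample', 'singer'], ['possession', 'expression', 'finding']]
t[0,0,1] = 'government'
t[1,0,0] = 'possession'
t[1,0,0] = 'possession'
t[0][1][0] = 'sample'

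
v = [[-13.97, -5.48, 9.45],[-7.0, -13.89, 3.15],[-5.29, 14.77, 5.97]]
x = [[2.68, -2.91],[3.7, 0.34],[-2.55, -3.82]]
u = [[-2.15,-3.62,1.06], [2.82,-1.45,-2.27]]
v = x @ u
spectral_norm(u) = 4.55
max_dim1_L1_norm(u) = 6.83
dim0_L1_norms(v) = [26.26, 34.14, 18.57]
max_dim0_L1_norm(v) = 34.14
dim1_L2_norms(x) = [3.96, 3.72, 4.59]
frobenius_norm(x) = 7.11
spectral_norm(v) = 22.57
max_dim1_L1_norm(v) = 28.9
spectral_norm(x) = 5.39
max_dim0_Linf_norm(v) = 14.77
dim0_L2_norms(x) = [5.23, 4.81]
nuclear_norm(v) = 40.98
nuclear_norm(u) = 8.20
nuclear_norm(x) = 10.03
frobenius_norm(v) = 29.12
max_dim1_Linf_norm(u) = 3.62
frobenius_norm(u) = 5.84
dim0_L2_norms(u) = [3.55, 3.9, 2.51]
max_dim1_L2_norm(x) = 4.59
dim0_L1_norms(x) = [8.93, 7.07]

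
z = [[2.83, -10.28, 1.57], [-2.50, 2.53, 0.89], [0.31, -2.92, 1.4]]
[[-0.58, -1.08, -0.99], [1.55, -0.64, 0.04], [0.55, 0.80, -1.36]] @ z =[[0.75, 6.12, -3.26], [6.0, -17.67, 1.92], [-0.87, 0.34, -0.33]]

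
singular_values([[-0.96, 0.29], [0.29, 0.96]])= [1.0, 1.0]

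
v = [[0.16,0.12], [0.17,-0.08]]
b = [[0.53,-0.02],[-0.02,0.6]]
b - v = [[0.37, -0.14], [-0.19, 0.68]]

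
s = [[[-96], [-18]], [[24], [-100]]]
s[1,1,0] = -100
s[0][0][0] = -96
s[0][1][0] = -18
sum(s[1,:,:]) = -76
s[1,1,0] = -100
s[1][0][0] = 24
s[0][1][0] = -18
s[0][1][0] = -18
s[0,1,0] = -18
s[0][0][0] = -96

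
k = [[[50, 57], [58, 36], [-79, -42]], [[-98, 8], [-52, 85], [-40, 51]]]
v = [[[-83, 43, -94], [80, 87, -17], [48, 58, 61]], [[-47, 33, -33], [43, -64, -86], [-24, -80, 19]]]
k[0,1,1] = 36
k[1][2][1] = 51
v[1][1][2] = -86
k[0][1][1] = 36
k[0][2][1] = -42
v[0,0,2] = -94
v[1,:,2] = [-33, -86, 19]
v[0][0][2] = -94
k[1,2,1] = 51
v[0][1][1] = 87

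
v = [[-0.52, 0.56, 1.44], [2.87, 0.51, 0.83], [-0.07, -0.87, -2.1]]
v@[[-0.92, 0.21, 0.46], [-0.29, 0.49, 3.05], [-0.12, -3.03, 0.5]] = [[0.14,-4.20,2.19], [-2.89,-1.66,3.29], [0.57,5.92,-3.74]]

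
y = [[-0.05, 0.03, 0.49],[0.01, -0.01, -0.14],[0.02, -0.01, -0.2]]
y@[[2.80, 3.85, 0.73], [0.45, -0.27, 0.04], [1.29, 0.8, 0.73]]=[[0.51, 0.19, 0.32], [-0.16, -0.07, -0.10], [-0.21, -0.08, -0.13]]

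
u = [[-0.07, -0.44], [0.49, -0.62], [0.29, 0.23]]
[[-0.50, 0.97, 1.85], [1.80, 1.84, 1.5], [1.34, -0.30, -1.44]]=u @ [[4.26,0.80,-1.88], [0.47,-2.33,-3.91]]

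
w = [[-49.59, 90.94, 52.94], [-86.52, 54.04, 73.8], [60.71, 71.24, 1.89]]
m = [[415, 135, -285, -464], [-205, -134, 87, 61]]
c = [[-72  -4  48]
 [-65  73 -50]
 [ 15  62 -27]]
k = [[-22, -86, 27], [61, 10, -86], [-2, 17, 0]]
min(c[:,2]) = -50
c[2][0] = 15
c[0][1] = -4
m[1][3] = 61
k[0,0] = -22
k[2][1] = 17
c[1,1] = 73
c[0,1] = -4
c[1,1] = 73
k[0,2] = 27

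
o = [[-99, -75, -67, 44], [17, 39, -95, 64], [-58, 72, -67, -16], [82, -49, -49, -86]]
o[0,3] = 44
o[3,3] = -86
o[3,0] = 82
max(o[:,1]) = 72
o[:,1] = [-75, 39, 72, -49]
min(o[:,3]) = -86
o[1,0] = 17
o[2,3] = -16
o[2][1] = 72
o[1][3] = 64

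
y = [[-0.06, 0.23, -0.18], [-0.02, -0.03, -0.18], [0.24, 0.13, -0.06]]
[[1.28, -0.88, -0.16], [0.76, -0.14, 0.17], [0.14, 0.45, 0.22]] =y @[[-1.48, 3.34, 1.28], [1.77, -2.34, -1.07], [-4.35, 0.78, -0.92]]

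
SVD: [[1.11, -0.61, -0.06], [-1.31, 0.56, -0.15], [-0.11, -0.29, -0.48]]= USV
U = [[-0.66,  -0.21,  -0.72], [0.75,  -0.19,  -0.63], [-0.0,  -0.96,  0.29]]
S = [1.91, 0.6, 0.0]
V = [[-0.9, 0.43, -0.04], [0.21, 0.50, 0.84], [0.38, 0.75, -0.54]]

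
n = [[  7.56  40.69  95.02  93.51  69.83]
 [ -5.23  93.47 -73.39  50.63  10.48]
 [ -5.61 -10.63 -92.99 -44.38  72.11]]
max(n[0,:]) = 95.02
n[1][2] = -73.39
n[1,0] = -5.23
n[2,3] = -44.38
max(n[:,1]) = 93.47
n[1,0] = -5.23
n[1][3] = 50.63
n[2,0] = -5.61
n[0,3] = 93.51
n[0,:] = [7.56, 40.69, 95.02, 93.51, 69.83]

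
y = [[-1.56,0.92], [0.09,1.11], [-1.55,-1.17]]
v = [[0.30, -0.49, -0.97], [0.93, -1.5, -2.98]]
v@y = [[0.99, 0.87],[3.03, 2.68]]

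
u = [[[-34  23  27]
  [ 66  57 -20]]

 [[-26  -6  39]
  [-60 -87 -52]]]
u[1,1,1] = -87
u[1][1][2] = -52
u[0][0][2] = 27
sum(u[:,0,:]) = 23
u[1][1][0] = -60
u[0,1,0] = 66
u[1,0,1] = -6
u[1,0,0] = -26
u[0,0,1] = 23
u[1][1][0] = -60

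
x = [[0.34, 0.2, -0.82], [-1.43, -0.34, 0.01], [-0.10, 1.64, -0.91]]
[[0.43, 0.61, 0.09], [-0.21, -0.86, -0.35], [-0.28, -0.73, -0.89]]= x @ [[0.25, 0.77, 0.38], [-0.45, -0.73, -0.57], [-0.53, -0.6, -0.09]]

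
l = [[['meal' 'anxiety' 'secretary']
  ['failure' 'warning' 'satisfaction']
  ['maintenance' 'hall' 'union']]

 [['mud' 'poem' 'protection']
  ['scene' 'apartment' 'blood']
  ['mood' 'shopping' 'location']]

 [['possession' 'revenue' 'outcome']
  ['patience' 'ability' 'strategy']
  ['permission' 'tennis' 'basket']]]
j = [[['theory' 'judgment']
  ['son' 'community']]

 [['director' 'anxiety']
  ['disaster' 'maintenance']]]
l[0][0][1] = 'anxiety'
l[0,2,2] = 'union'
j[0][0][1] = 'judgment'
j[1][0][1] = 'anxiety'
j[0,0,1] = 'judgment'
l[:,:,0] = [['meal', 'failure', 'maintenance'], ['mud', 'scene', 'mood'], ['possession', 'patience', 'permission']]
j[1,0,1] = 'anxiety'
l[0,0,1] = 'anxiety'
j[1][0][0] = 'director'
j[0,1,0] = 'son'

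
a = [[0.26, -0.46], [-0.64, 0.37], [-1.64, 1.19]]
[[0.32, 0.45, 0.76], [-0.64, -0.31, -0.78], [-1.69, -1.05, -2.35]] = a@[[0.9, -0.12, 0.39], [-0.18, -1.05, -1.44]]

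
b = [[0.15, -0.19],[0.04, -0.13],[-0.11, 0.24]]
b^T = [[0.15, 0.04, -0.11], [-0.19, -0.13, 0.24]]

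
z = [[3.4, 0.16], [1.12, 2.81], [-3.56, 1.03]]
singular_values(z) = [5.05, 3.0]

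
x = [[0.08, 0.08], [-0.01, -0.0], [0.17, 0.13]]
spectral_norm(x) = 0.24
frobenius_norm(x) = 0.24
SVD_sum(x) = [[0.09, 0.07], [-0.01, -0.0], [0.17, 0.13]] + [[-0.01,0.01], [-0.0,0.00], [0.00,-0.00]]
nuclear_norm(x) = 0.26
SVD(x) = [[-0.47, -0.81], [0.03, -0.43], [-0.88, 0.41]] @ diag([0.24183687346076022, 0.014660376350021072]) @ [[-0.78,-0.63], [0.63,-0.78]]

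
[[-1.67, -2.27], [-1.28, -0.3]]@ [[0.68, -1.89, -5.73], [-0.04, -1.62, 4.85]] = [[-1.04, 6.83, -1.44], [-0.86, 2.91, 5.88]]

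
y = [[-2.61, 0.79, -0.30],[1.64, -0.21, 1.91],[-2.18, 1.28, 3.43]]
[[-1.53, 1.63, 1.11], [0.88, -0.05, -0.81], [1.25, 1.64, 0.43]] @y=[[4.25, -0.13, 7.38], [-0.61, -0.33, -3.14], [-1.51, 1.19, 4.23]]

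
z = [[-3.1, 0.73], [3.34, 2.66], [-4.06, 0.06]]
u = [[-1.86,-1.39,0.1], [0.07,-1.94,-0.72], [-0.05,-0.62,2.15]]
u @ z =[[0.72, -5.05], [-3.77, -5.15], [-10.64, -1.56]]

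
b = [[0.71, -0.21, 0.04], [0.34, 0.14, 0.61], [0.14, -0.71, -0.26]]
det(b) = 0.23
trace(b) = 0.59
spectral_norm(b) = 0.90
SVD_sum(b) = [[0.43, -0.45, -0.09],[0.03, -0.03, -0.01],[0.44, -0.46, -0.09]] + [[0.20, 0.14, 0.25], [0.39, 0.28, 0.49], [-0.22, -0.16, -0.28]] + [[0.08, 0.10, -0.12],[-0.08, -0.10, 0.12],[-0.07, -0.09, 0.11]]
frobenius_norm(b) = 1.28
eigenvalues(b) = [(0.61+0j), (-0.01+0.62j), (-0.01-0.62j)]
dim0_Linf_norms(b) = [0.71, 0.71, 0.61]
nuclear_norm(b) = 2.07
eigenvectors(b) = [[-0.89+0.00j, (0.03-0.16j), (0.03+0.16j)], [-0.41+0.00j, (-0.24-0.65j), -0.24+0.65j], [(0.19+0j), (0.7+0j), (0.7-0j)]]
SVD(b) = [[-0.7, -0.41, -0.59], [-0.05, -0.79, 0.61], [-0.71, 0.45, 0.54]] @ diag([0.89987980918646, 0.8646470874478422, 0.30166495186962466]) @ [[-0.68,0.72,0.14], [-0.57,-0.4,-0.72], [-0.46,-0.57,0.68]]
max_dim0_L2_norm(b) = 0.8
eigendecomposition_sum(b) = [[0.66+0.00j, (-0.17+0j), -0.09+0.00j], [0.30+0.00j, (-0.08+0j), (-0.04+0j)], [(-0.14+0j), (0.04-0j), (0.02-0j)]] + [[0.02-0.03j,-0.02+0.09j,(0.06+0.05j)], [0.02-0.15j,0.11+0.35j,0.32+0.02j], [(0.14+0.07j),-0.37-0.02j,(-0.14+0.3j)]] + [[(0.02+0.03j), -0.02-0.09j, 0.06-0.05j], [(0.02+0.15j), 0.11-0.35j, (0.32-0.02j)], [0.14-0.07j, -0.37+0.02j, (-0.14-0.3j)]]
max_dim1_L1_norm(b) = 1.11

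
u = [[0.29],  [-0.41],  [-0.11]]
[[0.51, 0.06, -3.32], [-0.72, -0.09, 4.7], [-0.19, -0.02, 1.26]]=u @[[1.76,0.21,-11.46]]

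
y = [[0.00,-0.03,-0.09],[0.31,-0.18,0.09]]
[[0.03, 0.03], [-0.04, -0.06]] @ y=[[0.01, -0.01, 0.0], [-0.02, 0.01, -0.0]]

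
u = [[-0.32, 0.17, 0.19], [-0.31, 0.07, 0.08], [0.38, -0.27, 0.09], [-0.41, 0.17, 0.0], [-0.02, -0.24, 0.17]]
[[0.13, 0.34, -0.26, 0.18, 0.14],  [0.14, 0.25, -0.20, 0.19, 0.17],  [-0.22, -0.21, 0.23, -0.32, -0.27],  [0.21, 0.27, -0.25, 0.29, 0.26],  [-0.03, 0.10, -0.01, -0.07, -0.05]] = u @ [[-0.51, -0.62, 0.53, -0.65, -0.61],[0.02, 0.11, -0.2, 0.16, 0.03],[-0.20, 0.66, -0.28, -0.28, -0.31]]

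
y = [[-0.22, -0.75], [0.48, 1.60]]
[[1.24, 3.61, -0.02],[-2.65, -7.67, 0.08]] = y @ [[0.38,1.88,3.90], [-1.77,-5.36,-1.12]]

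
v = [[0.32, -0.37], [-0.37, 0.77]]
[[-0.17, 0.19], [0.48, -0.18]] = v@[[0.38, 0.72], [0.8, 0.11]]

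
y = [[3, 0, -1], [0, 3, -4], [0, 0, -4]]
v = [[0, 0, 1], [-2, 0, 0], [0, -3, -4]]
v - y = [[-3, 0, 2], [-2, -3, 4], [0, -3, 0]]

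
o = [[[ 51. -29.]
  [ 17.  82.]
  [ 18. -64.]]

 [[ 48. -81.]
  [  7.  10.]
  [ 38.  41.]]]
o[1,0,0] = 48.0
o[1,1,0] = 7.0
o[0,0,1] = -29.0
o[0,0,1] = -29.0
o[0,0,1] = -29.0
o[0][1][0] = 17.0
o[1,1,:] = [7.0, 10.0]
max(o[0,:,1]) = 82.0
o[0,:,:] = [[51.0, -29.0], [17.0, 82.0], [18.0, -64.0]]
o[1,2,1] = 41.0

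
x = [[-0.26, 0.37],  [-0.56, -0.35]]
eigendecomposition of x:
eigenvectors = [[(-0.06-0.63j), (-0.06+0.63j)], [(0.78+0j), (0.78-0j)]]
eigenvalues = [(-0.31+0.45j), (-0.31-0.45j)]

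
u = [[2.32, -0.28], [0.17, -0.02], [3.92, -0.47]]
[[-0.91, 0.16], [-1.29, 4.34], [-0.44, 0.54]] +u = [[1.41,-0.12], [-1.12,4.32], [3.48,0.07]]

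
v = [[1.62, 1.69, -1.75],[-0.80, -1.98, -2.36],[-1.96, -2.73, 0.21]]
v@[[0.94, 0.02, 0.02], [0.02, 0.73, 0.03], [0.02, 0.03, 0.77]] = [[1.52, 1.21, -1.26],[-0.84, -1.53, -1.89],[-1.89, -2.03, 0.04]]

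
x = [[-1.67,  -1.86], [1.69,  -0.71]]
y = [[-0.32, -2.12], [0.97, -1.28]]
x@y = [[-1.27, 5.92],[-1.23, -2.67]]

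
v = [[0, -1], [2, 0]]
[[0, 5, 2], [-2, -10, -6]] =v@[[-1, -5, -3], [0, -5, -2]]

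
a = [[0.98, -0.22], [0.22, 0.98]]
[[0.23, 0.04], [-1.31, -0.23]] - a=[[-0.75, 0.26], [-1.53, -1.21]]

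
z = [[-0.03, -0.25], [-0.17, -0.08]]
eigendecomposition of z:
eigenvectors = [[0.81, 0.73], [-0.59, 0.68]]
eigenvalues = [0.15, -0.26]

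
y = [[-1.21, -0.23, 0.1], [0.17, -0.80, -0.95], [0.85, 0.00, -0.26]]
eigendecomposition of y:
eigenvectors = [[0.19+0.00j,  -0.15+0.39j,  (-0.15-0.39j)], [-0.74+0.00j,  0.83+0.00j,  (0.83-0j)], [(0.65+0j),  (0.26-0.27j),  0.26+0.27j]]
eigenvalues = [(-0.01+0j), (-1.13+0.39j), (-1.13-0.39j)]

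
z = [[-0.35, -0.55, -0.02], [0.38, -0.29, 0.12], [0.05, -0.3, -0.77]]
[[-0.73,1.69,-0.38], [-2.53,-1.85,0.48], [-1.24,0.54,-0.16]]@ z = [[0.88, 0.03, 0.51], [0.21, 1.78, -0.54], [0.63, 0.57, 0.21]]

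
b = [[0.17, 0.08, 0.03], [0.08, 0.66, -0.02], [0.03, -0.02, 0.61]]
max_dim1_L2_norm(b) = 0.67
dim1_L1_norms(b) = [0.28, 0.76, 0.66]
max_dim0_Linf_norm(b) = 0.66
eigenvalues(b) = [0.15, 0.68, 0.61]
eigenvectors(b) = [[-0.98, 0.14, 0.11], [0.16, 0.96, 0.21], [0.07, -0.23, 0.97]]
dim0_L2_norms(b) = [0.19, 0.67, 0.61]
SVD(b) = [[-0.14, 0.11, -0.98], [-0.96, 0.21, 0.16], [0.23, 0.97, 0.07]] @ diag([0.6762532789092929, 0.6088391903259912, 0.15490753076471575]) @ [[-0.14, -0.96, 0.23], [0.11, 0.21, 0.97], [-0.98, 0.16, 0.07]]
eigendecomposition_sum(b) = [[0.15, -0.02, -0.01], [-0.02, 0.00, 0.0], [-0.01, 0.00, 0.00]] + [[0.01, 0.09, -0.02], [0.09, 0.63, -0.15], [-0.02, -0.15, 0.04]] + [[0.01, 0.01, 0.06], [0.01, 0.03, 0.13], [0.06, 0.13, 0.57]]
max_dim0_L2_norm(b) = 0.67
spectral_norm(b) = 0.68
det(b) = 0.06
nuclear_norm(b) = 1.44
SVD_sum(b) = [[0.01, 0.09, -0.02], [0.09, 0.63, -0.15], [-0.02, -0.15, 0.04]] + [[0.01,  0.01,  0.06], [0.01,  0.03,  0.13], [0.06,  0.13,  0.57]] + [[0.15, -0.02, -0.01], [-0.02, 0.0, 0.00], [-0.01, 0.0, 0.0]]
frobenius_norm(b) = 0.92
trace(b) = 1.44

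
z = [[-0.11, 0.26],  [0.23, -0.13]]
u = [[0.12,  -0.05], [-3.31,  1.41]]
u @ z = [[-0.02, 0.04],[0.69, -1.04]]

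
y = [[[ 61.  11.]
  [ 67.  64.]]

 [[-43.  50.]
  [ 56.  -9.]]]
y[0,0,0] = 61.0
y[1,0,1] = 50.0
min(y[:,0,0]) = -43.0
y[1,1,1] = -9.0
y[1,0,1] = 50.0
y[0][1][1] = 64.0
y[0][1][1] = 64.0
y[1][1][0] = 56.0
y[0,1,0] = 67.0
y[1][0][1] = 50.0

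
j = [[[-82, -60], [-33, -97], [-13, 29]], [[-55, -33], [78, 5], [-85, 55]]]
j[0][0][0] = -82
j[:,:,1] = [[-60, -97, 29], [-33, 5, 55]]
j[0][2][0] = -13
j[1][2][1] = 55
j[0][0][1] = -60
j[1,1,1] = 5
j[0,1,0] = -33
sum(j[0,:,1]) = -128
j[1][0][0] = -55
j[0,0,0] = -82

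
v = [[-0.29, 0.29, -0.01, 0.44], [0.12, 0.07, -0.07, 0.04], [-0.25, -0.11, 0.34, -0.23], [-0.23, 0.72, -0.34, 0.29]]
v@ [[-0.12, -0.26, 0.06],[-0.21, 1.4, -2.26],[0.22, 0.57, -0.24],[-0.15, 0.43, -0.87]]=[[-0.09, 0.66, -1.05], [-0.05, 0.04, -0.17], [0.16, 0.01, 0.35], [-0.24, 1.00, -1.81]]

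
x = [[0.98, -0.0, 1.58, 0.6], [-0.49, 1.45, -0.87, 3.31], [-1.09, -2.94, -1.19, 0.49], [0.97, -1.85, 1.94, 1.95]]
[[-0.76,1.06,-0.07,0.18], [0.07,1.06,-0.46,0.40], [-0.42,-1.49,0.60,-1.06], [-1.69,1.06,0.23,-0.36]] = x@[[-0.53, 0.06, 0.14, -0.02], [0.33, 0.33, -0.22, 0.32], [-0.07, 0.51, -0.11, 0.12], [-0.22, 0.32, -0.05, 0.01]]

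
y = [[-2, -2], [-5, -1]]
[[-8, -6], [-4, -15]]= y @ [[0, 3], [4, 0]]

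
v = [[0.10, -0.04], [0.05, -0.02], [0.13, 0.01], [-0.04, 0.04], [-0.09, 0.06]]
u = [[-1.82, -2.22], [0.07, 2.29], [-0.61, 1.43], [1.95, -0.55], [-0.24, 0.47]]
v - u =[[1.92, 2.18], [-0.02, -2.31], [0.74, -1.42], [-1.99, 0.59], [0.15, -0.41]]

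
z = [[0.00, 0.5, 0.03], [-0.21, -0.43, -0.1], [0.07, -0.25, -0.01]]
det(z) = -0.00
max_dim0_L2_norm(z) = 0.71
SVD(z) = [[-0.69, -0.42, 0.59],[0.65, -0.72, 0.24],[0.33, 0.55, 0.77]] @ diag([0.7188581846607266, 0.20109067333034383, 0.014333577565768283]) @ [[-0.16, -0.98, -0.12], [0.94, -0.19, 0.27], [0.29, 0.07, -0.96]]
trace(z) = -0.44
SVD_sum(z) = [[0.08, 0.48, 0.06], [-0.07, -0.46, -0.06], [-0.04, -0.23, -0.03]] + [[-0.08, 0.02, -0.02], [-0.14, 0.03, -0.04], [0.10, -0.02, 0.03]] + [[0.00, 0.00, -0.01], [0.00, 0.0, -0.0], [0.0, 0.00, -0.01]]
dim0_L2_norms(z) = [0.22, 0.71, 0.1]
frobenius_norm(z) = 0.75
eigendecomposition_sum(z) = [[(-0.01+0.32j),0.25+0.36j,(0.01+0.14j)], [(-0.11-0.12j),(-0.22-0.05j),-0.05-0.05j], [(0.06-0.22j),-0.11-0.29j,0.02-0.10j]] + [[(-0.01-0.32j), 0.25-0.36j, (0.01-0.14j)], [(-0.11+0.12j), (-0.22+0.05j), (-0.05+0.05j)], [(0.06+0.22j), (-0.11+0.29j), (0.02+0.1j)]] + [[(0.02-0j),(0.01-0j),0.02-0.00j], [0.00-0.00j,0.00-0.00j,-0j], [(-0.04+0j),(-0.02+0j),(-0.05+0j)]]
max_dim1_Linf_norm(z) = 0.5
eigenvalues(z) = [(-0.21+0.17j), (-0.21-0.17j), (-0.03+0j)]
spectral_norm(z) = 0.72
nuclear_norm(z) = 0.93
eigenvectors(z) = [[0.75+0.00j,(0.75-0j),(-0.38+0j)], [-0.28+0.26j,-0.28-0.26j,(-0.03+0j)], [-0.52-0.12j,(-0.52+0.12j),0.93+0.00j]]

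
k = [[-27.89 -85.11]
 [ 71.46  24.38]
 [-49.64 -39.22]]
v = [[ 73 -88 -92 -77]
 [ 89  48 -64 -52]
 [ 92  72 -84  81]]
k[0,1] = -85.11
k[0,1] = -85.11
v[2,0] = 92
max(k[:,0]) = 71.46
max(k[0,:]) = -27.89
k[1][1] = 24.38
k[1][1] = 24.38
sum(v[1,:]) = 21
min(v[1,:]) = -64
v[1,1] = 48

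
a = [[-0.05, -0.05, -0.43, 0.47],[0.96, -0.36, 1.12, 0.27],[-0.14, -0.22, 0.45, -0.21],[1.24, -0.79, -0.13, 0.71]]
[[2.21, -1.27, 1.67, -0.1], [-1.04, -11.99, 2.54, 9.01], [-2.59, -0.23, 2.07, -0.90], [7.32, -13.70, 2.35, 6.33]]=a @[[4.16, -5.70, -4.32, 5.63], [-1.61, 3.65, -5.59, 3.84], [-5.09, -3.23, 2.93, 3.49], [0.32, -5.87, 5.17, 3.99]]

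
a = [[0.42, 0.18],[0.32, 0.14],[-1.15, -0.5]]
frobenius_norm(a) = 1.38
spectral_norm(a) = 1.38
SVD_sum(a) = [[0.42, 0.18], [0.32, 0.14], [-1.15, -0.5]] + [[0.0, -0.00], [-0.00, 0.0], [0.0, -0.00]]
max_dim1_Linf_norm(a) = 1.15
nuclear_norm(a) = 1.38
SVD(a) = [[-0.33, 0.90], [-0.25, -0.39], [0.91, 0.22]] @ diag([1.379599213310834, 0.0024516590560677842]) @ [[-0.92, -0.4], [0.40, -0.92]]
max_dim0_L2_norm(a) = 1.27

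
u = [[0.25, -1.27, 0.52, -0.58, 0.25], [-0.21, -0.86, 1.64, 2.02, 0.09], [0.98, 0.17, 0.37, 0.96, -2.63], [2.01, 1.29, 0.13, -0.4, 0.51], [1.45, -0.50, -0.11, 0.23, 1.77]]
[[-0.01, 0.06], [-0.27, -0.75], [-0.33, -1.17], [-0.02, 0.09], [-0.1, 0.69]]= u @ [[-0.09, 0.01],[0.06, -0.08],[0.01, -0.38],[-0.13, -0.11],[0.05, 0.35]]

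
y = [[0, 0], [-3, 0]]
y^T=[[0, -3], [0, 0]]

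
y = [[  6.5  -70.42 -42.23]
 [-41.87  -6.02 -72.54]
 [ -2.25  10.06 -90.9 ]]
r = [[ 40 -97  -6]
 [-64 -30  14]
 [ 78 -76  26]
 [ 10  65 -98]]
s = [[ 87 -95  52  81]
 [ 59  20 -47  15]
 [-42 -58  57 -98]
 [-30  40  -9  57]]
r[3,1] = 65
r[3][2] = -98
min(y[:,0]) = -41.87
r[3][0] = 10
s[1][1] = 20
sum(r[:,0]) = 64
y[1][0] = -41.87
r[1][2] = 14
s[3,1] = 40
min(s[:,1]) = -95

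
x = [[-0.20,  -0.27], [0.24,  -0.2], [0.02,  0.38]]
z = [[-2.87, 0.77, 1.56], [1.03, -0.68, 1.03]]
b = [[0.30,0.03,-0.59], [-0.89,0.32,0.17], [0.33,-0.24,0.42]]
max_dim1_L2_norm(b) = 0.96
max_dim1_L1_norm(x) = 0.47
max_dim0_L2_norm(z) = 3.05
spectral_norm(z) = 3.41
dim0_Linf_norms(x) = [0.24, 0.38]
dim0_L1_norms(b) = [1.52, 0.59, 1.18]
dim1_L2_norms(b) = [0.66, 0.96, 0.59]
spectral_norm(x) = 0.51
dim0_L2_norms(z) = [3.05, 1.03, 1.87]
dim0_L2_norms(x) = [0.31, 0.51]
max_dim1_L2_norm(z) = 3.36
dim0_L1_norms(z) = [3.9, 1.45, 2.59]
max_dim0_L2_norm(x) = 0.51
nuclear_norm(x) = 0.82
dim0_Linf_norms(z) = [2.87, 0.77, 1.56]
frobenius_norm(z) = 3.72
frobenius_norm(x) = 0.60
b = x @ z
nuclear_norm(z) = 4.90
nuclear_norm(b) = 1.82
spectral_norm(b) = 1.08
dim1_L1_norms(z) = [5.2, 2.74]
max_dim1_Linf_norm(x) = 0.38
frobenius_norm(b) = 1.31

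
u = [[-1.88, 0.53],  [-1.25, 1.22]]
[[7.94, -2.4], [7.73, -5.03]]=u @ [[-3.43, 0.16], [2.82, -3.96]]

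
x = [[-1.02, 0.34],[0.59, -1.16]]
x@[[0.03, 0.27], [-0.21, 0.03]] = [[-0.10, -0.27], [0.26, 0.12]]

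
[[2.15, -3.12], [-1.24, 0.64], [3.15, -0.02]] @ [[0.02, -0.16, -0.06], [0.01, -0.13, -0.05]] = [[0.01, 0.06, 0.03], [-0.02, 0.12, 0.04], [0.06, -0.50, -0.19]]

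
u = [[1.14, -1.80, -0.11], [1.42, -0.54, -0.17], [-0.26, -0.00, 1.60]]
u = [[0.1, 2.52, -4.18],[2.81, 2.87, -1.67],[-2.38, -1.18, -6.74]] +[[1.04, -4.32, 4.07], [-1.39, -3.41, 1.50], [2.12, 1.18, 8.34]]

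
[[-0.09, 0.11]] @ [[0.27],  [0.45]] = [[0.03]]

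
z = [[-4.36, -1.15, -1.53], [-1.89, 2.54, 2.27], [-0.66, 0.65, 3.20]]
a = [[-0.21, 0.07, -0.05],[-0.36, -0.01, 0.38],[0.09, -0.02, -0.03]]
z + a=[[-4.57, -1.08, -1.58], [-2.25, 2.53, 2.65], [-0.57, 0.63, 3.17]]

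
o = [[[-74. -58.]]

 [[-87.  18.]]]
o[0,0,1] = -58.0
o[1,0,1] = 18.0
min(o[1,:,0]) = -87.0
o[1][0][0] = -87.0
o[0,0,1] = -58.0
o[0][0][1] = -58.0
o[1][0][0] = -87.0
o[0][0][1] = -58.0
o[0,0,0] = -74.0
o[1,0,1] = 18.0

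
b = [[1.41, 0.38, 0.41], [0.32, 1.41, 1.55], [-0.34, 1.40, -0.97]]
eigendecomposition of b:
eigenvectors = [[-0.06,  -0.98,  0.53],[-0.45,  0.08,  0.79],[0.89,  0.2,  0.29]]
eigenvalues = [-1.65, 1.3, 2.2]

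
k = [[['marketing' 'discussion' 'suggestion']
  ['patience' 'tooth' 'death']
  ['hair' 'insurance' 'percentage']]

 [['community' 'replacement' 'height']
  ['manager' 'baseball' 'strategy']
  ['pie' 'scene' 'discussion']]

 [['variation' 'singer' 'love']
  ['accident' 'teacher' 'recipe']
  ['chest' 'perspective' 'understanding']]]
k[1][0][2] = 'height'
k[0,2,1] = 'insurance'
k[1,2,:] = ['pie', 'scene', 'discussion']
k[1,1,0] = 'manager'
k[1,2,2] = 'discussion'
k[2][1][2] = 'recipe'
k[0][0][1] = 'discussion'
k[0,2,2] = 'percentage'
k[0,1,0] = 'patience'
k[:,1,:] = [['patience', 'tooth', 'death'], ['manager', 'baseball', 'strategy'], ['accident', 'teacher', 'recipe']]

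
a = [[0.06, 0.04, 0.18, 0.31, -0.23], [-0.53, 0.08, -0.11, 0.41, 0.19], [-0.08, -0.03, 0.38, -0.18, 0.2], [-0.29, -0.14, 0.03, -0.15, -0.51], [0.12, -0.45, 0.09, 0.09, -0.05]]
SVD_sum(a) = [[-0.02, 0.01, -0.01, 0.02, 0.01], [-0.45, 0.21, -0.16, 0.39, 0.22], [0.05, -0.03, 0.02, -0.05, -0.03], [0.07, -0.04, 0.03, -0.07, -0.04], [0.13, -0.06, 0.05, -0.12, -0.07]] + [[-0.09, -0.05, -0.00, 0.03, -0.17],[-0.04, -0.03, -0.00, 0.01, -0.09],[0.07, 0.04, 0.00, -0.02, 0.13],[-0.25, -0.16, -0.01, 0.08, -0.49],[-0.05, -0.03, -0.0, 0.02, -0.11]] + [[0.1, -0.12, 0.04, 0.18, 0.02], [0.02, -0.02, 0.01, 0.04, 0.00], [-0.03, 0.04, -0.01, -0.06, -0.01], [-0.08, 0.1, -0.03, -0.14, -0.01], [0.14, -0.18, 0.05, 0.26, 0.02]] + [[0.02, 0.02, -0.03, 0.01, -0.02],[-0.05, -0.04, 0.08, -0.02, 0.03],[-0.19, -0.17, 0.29, -0.08, 0.13],[-0.03, -0.03, 0.05, -0.01, 0.02],[-0.07, -0.06, 0.11, -0.03, 0.05]] + [[0.05, 0.19, 0.19, 0.07, -0.08], [-0.01, -0.04, -0.04, -0.01, 0.01], [0.02, 0.08, 0.08, 0.03, -0.03], [-0.0, -0.01, -0.01, -0.0, 0.00], [-0.03, -0.11, -0.12, -0.04, 0.05]]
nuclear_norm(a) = 2.69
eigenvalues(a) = [(-0.27+0.52j), (-0.27-0.52j), (0.5+0j), (0.17+0.44j), (0.17-0.44j)]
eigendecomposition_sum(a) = [[(-0.04+0.04j), (-0.04+0.06j), 0.01-0.01j, (0.1+0.04j), 0.09j], [-0.05+0.09j, (-0.04+0.14j), 0.01-0.02j, (0.2+0.01j), 0.06+0.16j], [(0.01-0.02j), (0.01-0.02j), (-0+0j), (-0.04-0j), (-0.01-0.03j)], [-0.08-0.10j, (-0.14-0.11j), 0.02+0.02j, -0.11+0.22j, -0.21-0.01j], [-0.08+0.01j, -0.11+0.04j, 0.02-0.01j, (0.09+0.13j), -0.07+0.12j]] + [[(-0.04-0.04j), (-0.04-0.06j), 0.01+0.01j, (0.1-0.04j), 0.00-0.09j], [(-0.05-0.09j), -0.04-0.14j, (0.01+0.02j), (0.2-0.01j), 0.06-0.16j], [0.01+0.02j, 0.01+0.02j, (-0-0j), -0.04+0.00j, -0.01+0.03j], [-0.08+0.10j, -0.14+0.11j, 0.02-0.02j, (-0.11-0.22j), -0.21+0.01j], [-0.08-0.01j, (-0.11-0.04j), (0.02+0.01j), 0.09-0.13j, (-0.07-0.12j)]] + [[-0j, -0.00+0.00j, (0.01+0j), (-0-0j), 0j], [-0.05+0.00j, 0.04-0.00j, (-0.13-0j), (0.03+0j), -0.04-0.00j], [(0.16-0j), (-0.11+0j), 0.40+0.00j, (-0.09-0j), (0.12+0j)], [(-0.03+0j), 0.02-0.00j, (-0.08-0j), (0.02+0j), -0.03-0.00j], [(0.06-0j), -0.04+0.00j, (0.16+0j), -0.04-0.00j, 0.05+0.00j]] + [[(0.07+0.18j),  0.07-0.09j,  (0.08-0.03j),  (0.06-0.01j),  (-0.12-0.02j)], [(-0.19+0.01j),  (0.07+0.09j),  0.08j,  -0.01+0.06j,  (0.06-0.1j)], [(-0.13-0.01j),  0.03+0.07j,  (-0.01+0.05j),  (-0.01+0.04j),  (0.05-0.06j)], [(-0.05+0.09j),  (0.06-0j),  0.04+0.02j,  0.02+0.02j,  (-0.03-0.06j)], [(0.11-0.12j),  (-0.09-0.02j),  -0.05-0.05j,  (-0.03-0.04j),  (0.02+0.1j)]] + [[0.07-0.18j, (0.07+0.09j), 0.08+0.03j, 0.06+0.01j, -0.12+0.02j], [-0.19-0.01j, (0.07-0.09j), -0.08j, -0.01-0.06j, (0.06+0.1j)], [-0.13+0.01j, 0.03-0.07j, -0.01-0.05j, (-0.01-0.04j), (0.05+0.06j)], [(-0.05-0.09j), (0.06+0j), (0.04-0.02j), (0.02-0.02j), -0.03+0.06j], [0.11+0.12j, (-0.09+0.02j), -0.05+0.05j, (-0.03+0.04j), 0.02-0.10j]]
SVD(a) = [[0.05, 0.3, 0.51, 0.10, -0.80], [0.94, 0.16, 0.1, -0.24, 0.15], [-0.11, -0.24, -0.17, -0.89, -0.32], [-0.16, 0.89, -0.4, -0.16, 0.05], [-0.28, 0.19, 0.73, -0.34, 0.49]] @ diag([0.732845223303245, 0.6489077975367405, 0.4789126336447805, 0.4653387998351603, 0.3647725862520728]) @ [[-0.65, 0.31, -0.23, 0.57, 0.33], [-0.43, -0.28, -0.02, 0.13, -0.85], [0.41, -0.50, 0.15, 0.75, 0.07], [0.45, 0.40, -0.71, 0.19, -0.32], [-0.16, -0.65, -0.65, -0.24, 0.27]]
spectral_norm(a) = 0.73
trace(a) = 0.32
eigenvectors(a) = [[(0.02+0.29j), (0.02-0.29j), (-0.02+0j), (-0.55+0j), -0.55-0.00j], [0.19+0.49j, (0.19-0.49j), (0.28+0j), 0.16-0.51j, 0.16+0.51j], [-0.04-0.09j, (-0.04+0.09j), -0.88+0.00j, 0.16-0.32j, (0.16+0.32j)], [(-0.67+0j), -0.67-0.00j, (0.18+0j), -0.17-0.22j, (-0.17+0.22j)], [-0.22+0.37j, -0.22-0.37j, -0.35+0.00j, 0.19+0.41j, 0.19-0.41j]]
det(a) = 0.04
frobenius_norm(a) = 1.24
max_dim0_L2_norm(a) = 0.63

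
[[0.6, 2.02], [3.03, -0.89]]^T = [[0.6, 3.03], [2.02, -0.89]]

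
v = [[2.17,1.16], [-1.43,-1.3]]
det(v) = -1.16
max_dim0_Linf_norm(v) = 2.17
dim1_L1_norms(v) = [3.33, 2.73]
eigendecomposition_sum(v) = [[1.99, 0.80], [-0.98, -0.39]] + [[0.18,0.36], [-0.45,-0.91]]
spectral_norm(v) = 3.11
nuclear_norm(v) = 3.48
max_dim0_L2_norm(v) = 2.6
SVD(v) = [[-0.79, 0.61], [0.61, 0.79]] @ diag([3.10635184496387, 0.37413662650101953]) @ [[-0.83, -0.55], [0.55, -0.83]]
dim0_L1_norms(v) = [3.6, 2.46]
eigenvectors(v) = [[0.90, -0.37], [-0.44, 0.93]]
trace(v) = 0.87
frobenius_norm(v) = 3.13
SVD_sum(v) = [[2.04, 1.35], [-1.59, -1.05]] + [[0.13, -0.19], [0.16, -0.25]]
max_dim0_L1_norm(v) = 3.6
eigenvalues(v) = [1.6, -0.73]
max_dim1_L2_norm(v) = 2.46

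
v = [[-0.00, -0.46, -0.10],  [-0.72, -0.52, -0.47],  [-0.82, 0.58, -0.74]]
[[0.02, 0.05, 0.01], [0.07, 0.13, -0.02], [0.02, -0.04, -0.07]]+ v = [[0.02, -0.41, -0.09], [-0.65, -0.39, -0.49], [-0.80, 0.54, -0.81]]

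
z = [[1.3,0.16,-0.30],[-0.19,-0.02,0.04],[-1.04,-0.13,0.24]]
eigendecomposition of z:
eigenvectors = [[-0.78,0.10,0.18], [0.11,0.62,-0.95], [0.62,0.78,0.27]]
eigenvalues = [1.52, -0.0, 0.0]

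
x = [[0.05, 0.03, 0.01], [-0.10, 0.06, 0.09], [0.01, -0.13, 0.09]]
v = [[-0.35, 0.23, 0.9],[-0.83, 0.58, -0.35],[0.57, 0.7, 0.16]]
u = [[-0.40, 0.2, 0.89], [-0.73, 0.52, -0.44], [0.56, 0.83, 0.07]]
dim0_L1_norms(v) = [1.75, 1.51, 1.41]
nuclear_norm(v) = 2.97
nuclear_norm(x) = 0.36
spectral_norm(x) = 0.16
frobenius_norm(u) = 1.73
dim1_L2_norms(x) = [0.06, 0.15, 0.16]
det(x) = 0.00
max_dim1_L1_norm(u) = 1.69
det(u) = -1.00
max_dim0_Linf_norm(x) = 0.13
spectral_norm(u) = 1.01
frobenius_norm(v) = 1.72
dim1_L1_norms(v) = [1.48, 1.76, 1.43]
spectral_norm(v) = 1.10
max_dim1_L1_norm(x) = 0.25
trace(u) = 0.19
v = u + x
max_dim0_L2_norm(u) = 1.0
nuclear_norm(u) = 3.00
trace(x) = 0.20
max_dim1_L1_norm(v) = 1.76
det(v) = -0.95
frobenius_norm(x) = 0.22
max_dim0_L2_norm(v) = 1.07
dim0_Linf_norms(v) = [0.83, 0.7, 0.9]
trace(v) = 0.39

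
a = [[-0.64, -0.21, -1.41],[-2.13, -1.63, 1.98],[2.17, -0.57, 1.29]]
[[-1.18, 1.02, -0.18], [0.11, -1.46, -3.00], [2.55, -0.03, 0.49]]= a@ [[0.75, 0.33, 0.58], [-0.38, -0.51, 0.78], [0.55, -0.80, -0.25]]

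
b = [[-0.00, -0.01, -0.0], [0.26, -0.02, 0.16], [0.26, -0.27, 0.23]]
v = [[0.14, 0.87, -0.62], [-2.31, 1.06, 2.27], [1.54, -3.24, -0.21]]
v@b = [[0.06,0.15,-0.00], [0.87,-0.61,0.69], [-0.9,0.11,-0.57]]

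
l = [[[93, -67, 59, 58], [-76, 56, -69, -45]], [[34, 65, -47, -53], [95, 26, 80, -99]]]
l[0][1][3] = -45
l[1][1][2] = 80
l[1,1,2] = 80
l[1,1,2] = 80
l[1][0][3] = -53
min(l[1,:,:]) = -99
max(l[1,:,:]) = 95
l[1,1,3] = -99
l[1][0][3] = -53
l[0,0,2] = 59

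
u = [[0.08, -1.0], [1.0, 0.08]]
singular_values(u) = [1.0, 1.0]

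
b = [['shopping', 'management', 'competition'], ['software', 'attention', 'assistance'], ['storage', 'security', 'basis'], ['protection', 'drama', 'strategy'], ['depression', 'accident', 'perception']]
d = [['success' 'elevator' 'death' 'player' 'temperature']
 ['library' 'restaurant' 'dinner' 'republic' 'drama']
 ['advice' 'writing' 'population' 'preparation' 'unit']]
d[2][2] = 'population'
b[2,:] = ['storage', 'security', 'basis']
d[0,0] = 'success'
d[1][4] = 'drama'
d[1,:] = ['library', 'restaurant', 'dinner', 'republic', 'drama']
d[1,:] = ['library', 'restaurant', 'dinner', 'republic', 'drama']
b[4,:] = ['depression', 'accident', 'perception']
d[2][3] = 'preparation'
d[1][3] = 'republic'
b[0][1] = 'management'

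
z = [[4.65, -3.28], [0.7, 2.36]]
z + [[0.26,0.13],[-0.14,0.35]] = [[4.91, -3.15],[0.56, 2.71]]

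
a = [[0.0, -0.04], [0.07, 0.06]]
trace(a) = 0.06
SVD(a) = [[0.3, -0.95], [-0.95, -0.3]] @ diag([0.0961908400932052, 0.029108800768211495]) @ [[-0.69, -0.72], [-0.72, 0.69]]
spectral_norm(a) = 0.10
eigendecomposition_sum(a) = [[(-0+0.03j), -0.02+0.01j], [0.03-0.02j, 0.03+0.01j]] + [[(-0-0.03j), (-0.02-0.01j)], [0.03+0.02j, 0.03-0.01j]]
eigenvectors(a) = [[0.34-0.50j, (0.34+0.5j)], [-0.80+0.00j, (-0.8-0j)]]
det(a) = 0.00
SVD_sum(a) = [[-0.02, -0.02], [0.06, 0.07]] + [[0.02, -0.02], [0.01, -0.01]]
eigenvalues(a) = [(0.03+0.04j), (0.03-0.04j)]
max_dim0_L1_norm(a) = 0.1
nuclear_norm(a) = 0.13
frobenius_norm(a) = 0.10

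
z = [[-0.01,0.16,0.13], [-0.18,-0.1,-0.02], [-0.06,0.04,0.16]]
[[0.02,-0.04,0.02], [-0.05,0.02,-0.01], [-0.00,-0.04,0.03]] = z@ [[0.25, -0.08, 0.06],[0.08, -0.03, -0.08],[0.06, -0.27, 0.22]]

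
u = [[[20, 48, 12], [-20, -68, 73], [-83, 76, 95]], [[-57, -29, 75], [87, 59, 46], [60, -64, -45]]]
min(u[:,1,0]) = -20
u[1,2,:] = [60, -64, -45]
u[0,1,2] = 73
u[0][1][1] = -68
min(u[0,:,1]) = -68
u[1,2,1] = -64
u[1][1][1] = 59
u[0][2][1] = 76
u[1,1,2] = 46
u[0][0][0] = 20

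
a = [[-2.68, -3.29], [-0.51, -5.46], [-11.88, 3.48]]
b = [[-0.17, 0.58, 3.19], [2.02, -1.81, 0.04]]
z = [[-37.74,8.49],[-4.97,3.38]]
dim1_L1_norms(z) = [46.23, 8.35]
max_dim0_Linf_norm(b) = 3.19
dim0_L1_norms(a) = [15.07, 12.23]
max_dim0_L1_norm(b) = 3.23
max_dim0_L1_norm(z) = 42.71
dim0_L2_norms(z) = [38.07, 9.14]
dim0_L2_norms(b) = [2.03, 1.9, 3.19]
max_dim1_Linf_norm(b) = 3.19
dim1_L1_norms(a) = [5.97, 5.97, 15.36]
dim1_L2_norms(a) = [4.24, 5.48, 12.38]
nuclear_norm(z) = 41.27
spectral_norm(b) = 3.31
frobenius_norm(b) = 4.23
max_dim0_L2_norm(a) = 12.19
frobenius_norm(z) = 39.15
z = b @ a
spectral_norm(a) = 12.53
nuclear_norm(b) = 5.94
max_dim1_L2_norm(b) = 3.25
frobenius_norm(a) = 14.19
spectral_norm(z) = 39.09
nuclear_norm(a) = 19.19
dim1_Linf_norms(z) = [37.74, 4.97]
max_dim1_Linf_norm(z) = 37.74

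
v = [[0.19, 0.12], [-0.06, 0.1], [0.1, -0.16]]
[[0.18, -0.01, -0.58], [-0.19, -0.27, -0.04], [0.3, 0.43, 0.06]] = v @ [[1.55, 1.2, -2.03], [-0.93, -1.96, -1.63]]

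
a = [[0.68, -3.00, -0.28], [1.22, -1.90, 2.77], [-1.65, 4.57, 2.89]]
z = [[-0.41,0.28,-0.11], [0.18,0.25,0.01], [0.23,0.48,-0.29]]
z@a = [[0.24, 0.20, 0.57], [0.41, -0.97, 0.67], [1.22, -2.93, 0.43]]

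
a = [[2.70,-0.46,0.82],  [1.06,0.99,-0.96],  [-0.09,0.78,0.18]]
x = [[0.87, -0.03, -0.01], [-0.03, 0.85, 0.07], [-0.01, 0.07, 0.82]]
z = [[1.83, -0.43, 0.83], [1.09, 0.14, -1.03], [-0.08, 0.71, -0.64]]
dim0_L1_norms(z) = [3.0, 1.28, 2.5]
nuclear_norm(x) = 2.54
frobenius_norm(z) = 2.72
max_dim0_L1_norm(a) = 3.85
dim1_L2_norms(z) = [2.05, 1.51, 0.96]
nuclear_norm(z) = 4.18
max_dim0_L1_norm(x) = 0.95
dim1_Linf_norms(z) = [1.83, 1.09, 0.71]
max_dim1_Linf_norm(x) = 0.87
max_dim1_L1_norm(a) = 3.98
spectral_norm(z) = 2.19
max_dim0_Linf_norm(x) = 0.87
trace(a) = 3.87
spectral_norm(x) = 0.92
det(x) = 0.60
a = x + z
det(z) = 1.49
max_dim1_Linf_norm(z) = 1.83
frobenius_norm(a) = 3.44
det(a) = 3.30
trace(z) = 1.33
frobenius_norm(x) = 1.47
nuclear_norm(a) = 5.27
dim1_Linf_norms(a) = [2.7, 1.06, 0.78]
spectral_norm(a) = 2.94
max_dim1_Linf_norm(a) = 2.7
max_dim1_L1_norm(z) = 3.09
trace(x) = 2.54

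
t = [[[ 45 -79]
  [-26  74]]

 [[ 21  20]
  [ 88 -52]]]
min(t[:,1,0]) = -26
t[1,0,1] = 20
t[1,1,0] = 88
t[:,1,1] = [74, -52]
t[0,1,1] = 74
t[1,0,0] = 21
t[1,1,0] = 88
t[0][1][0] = -26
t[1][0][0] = 21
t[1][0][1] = 20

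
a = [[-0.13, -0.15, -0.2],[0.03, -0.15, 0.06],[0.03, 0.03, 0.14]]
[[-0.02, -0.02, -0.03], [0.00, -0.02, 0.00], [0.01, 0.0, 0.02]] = a @ [[0.02, 0.07, 0.02], [0.01, 0.12, 0.02], [0.08, -0.03, 0.11]]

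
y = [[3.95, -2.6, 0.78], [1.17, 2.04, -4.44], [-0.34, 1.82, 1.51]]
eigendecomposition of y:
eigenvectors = [[-0.93+0.00j, (0.18+0.5j), 0.18-0.50j],[(-0.32+0j), 0.75+0.00j, 0.75-0.00j],[-0.16+0.00j, (0.03-0.4j), 0.03+0.40j]]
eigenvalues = [(3.18+0j), (2.16+3.18j), (2.16-3.18j)]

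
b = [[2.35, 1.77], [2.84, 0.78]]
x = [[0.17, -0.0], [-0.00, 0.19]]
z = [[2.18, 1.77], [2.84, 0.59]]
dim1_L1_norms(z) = [3.95, 3.43]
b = z + x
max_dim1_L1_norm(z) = 3.95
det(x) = 0.03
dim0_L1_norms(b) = [5.19, 2.55]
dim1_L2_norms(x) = [0.17, 0.19]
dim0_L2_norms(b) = [3.69, 1.93]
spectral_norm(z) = 3.92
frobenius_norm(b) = 4.16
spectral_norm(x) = 0.19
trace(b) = 3.13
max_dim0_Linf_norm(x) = 0.19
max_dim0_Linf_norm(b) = 2.84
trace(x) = 0.36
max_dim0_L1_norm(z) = 5.02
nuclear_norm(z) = 4.88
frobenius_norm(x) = 0.25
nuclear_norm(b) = 4.87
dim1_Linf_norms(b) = [2.35, 2.84]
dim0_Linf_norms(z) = [2.84, 1.77]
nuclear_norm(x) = 0.36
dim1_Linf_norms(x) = [0.17, 0.19]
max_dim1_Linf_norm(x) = 0.19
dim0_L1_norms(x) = [0.17, 0.19]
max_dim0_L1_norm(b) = 5.19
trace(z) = 2.77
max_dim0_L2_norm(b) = 3.69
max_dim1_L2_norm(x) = 0.19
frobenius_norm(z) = 4.04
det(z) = -3.74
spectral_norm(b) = 4.09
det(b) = -3.19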